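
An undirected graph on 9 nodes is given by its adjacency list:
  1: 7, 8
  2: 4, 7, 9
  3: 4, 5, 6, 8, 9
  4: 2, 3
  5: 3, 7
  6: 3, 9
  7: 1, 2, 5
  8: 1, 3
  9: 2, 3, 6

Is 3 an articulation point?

No

Deleting 3 leaves 1 component (was 1) (its neighbors 4, 5, 6, 8, 9 remain connected to each other), so 3 is not a cut vertex.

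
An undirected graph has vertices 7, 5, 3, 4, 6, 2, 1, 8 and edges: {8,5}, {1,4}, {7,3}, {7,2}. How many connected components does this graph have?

4

6 is isolated — a component by itself.
Starting from 5 we can reach 5, 8. That is one component of size 2.
Starting from 1 we can reach 1, 4. That is one component of size 2.
Starting from 2 we can reach 2, 3, 7. That is one component of size 3.
Total: 4 components.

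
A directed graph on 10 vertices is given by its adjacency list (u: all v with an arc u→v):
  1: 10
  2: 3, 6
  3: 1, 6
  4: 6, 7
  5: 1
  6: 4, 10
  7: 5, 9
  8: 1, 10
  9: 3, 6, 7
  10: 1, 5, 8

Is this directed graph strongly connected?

No

There is no directed path from 4 to 2, so the graph is not strongly connected.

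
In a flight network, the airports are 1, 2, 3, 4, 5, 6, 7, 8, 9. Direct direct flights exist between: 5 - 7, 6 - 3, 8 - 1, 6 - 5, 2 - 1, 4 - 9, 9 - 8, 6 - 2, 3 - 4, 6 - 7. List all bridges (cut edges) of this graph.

none

The edges on the cycle 6-5-7-6 are not bridges since each lies on that cycle.
Every edge lies on some cycle, so there are no bridges.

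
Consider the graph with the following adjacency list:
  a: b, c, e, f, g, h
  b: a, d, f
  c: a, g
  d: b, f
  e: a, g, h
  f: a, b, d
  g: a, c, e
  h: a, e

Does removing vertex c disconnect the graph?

Deleting c leaves 1 component (was 1) (its neighbors a, g remain connected to each other), so c is not a cut vertex.

No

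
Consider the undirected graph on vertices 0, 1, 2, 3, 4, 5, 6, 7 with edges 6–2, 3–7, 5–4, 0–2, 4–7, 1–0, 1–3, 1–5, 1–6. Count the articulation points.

Removing 1 increases the component count from 1 to 2, so 1 is a cut vertex.
By contrast removing 0 leaves 1 component; it is not a cut vertex. No other vertex is a cut vertex either.

1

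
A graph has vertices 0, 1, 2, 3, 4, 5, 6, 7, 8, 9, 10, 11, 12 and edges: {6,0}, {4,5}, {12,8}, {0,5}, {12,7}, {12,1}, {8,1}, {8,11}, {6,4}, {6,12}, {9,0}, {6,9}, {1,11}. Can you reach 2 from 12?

The component containing 12 is {0, 1, 4, 5, 6, 7, 8, 9, 11, 12}, and 2 is not in it.

No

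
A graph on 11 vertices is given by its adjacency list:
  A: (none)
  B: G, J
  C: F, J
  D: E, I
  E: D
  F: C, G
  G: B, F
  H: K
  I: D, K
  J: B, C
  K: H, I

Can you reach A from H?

The component containing H is {D, E, H, I, K}, and A is not in it.

No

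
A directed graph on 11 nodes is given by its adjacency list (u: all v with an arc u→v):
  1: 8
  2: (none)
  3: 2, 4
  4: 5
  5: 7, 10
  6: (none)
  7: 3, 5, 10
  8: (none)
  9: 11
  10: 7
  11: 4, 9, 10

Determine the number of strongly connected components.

{3, 4, 5, 7, 10} are all mutually reachable — one SCC of size 5.
{9, 11} are all mutually reachable — one SCC of size 2.
{2} is an SCC by itself.
{6} is an SCC by itself.
{8} is an SCC by itself.
(and 1 more singleton SCC)
That gives 6 strongly connected components.

6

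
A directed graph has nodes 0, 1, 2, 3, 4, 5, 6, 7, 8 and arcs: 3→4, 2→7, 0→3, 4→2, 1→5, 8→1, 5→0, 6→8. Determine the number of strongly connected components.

9

{5} is an SCC by itself.
{8} is an SCC by itself.
{6} is an SCC by itself.
{4} is an SCC by itself.
{7} is an SCC by itself.
(and 4 more singleton SCCs)
That gives 9 strongly connected components.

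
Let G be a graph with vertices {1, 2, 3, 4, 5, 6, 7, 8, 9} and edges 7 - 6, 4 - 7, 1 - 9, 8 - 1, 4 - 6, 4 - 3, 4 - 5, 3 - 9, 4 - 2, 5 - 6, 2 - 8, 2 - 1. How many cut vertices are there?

Removing 4 increases the component count from 1 to 2, so 4 is a cut vertex.
By contrast removing 1 leaves 1 component; it is not a cut vertex. No other vertex is a cut vertex either.

1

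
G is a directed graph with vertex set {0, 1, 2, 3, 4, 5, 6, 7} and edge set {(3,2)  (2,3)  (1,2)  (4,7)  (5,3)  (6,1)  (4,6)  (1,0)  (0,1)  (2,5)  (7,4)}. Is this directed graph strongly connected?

No

There is no directed path from 0 to 4, so the graph is not strongly connected.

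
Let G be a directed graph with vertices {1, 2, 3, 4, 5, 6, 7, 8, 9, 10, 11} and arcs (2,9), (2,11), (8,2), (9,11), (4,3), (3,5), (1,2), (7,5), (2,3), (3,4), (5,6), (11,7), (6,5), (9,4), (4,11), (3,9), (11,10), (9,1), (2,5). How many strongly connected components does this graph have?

{1, 2, 3, 4, 9} are all mutually reachable — one SCC of size 5.
{5, 6} are all mutually reachable — one SCC of size 2.
{10} is an SCC by itself.
{7} is an SCC by itself.
{8} is an SCC by itself.
(and 1 more singleton SCC)
That gives 6 strongly connected components.

6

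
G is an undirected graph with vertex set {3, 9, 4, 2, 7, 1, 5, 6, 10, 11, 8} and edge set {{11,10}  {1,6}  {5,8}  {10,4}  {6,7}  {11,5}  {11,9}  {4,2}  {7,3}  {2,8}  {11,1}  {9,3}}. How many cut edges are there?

0

The edges on the cycle 11-10-4-2-8-5-11 are not bridges since each lies on that cycle.
Every edge lies on some cycle, so there are no bridges.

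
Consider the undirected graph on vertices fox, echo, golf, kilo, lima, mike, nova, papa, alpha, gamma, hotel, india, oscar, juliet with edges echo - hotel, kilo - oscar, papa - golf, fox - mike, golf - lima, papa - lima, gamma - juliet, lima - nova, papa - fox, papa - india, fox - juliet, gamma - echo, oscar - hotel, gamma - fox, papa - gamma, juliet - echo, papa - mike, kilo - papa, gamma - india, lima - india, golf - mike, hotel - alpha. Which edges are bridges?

The edges on the cycle papa-golf-lima-india-gamma-papa are not bridges since each lies on that cycle.
But removing alpha - hotel disconnects alpha from hotel; removing nova - lima disconnects nova from lima — these are bridges.

alpha-hotel, lima-nova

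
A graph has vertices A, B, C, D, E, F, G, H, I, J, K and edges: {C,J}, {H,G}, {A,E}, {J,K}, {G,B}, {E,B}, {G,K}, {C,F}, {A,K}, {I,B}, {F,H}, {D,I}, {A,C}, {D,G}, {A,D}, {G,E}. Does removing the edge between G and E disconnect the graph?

After removing G–E, the path G-B-E still connects them, so the edge is not a bridge.

No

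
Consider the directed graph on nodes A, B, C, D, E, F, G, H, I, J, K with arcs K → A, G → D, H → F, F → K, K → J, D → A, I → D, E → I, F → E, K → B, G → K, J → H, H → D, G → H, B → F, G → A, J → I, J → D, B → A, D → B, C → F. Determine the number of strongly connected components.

{B, D, E, F, H, I, J, K} are all mutually reachable — one SCC of size 8.
{A} is an SCC by itself.
{C} is an SCC by itself.
{G} is an SCC by itself.
That gives 4 strongly connected components.

4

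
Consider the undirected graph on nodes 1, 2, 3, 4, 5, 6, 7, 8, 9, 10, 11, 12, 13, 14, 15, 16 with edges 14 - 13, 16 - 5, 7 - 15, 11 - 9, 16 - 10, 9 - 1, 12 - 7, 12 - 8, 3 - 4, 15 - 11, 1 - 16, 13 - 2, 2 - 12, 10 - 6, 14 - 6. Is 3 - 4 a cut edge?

Removing 3 - 4 leaves no path between 3 and 4: the component count goes from 2 to 3. So it is a bridge.

Yes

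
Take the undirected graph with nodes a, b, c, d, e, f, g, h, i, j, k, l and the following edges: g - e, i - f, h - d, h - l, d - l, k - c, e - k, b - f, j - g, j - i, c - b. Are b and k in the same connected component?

From b we can reach b, c, e, f, g, i, j, k, which includes k.

Yes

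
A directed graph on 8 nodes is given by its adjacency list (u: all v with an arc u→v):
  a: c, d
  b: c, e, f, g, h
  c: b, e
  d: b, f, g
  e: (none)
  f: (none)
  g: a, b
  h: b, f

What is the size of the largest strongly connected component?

{a, b, c, d, g, h} are all mutually reachable — one SCC of size 6.
{e} is an SCC by itself.
{f} is an SCC by itself.
The largest has 6 vertices.

6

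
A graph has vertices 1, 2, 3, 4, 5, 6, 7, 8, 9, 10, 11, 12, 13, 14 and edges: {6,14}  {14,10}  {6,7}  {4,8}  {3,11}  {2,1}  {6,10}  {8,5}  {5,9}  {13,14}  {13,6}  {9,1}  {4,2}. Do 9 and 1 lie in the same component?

From 9 we can reach 1, 2, 4, 5, 8, 9, which includes 1.

Yes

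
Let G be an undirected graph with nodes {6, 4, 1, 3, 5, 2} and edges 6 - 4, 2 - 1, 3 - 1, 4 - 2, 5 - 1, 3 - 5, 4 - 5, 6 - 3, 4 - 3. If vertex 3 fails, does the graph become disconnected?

No

Deleting 3 leaves 1 component (was 1) (its neighbors 1, 4, 5, 6 remain connected to each other), so 3 is not a cut vertex.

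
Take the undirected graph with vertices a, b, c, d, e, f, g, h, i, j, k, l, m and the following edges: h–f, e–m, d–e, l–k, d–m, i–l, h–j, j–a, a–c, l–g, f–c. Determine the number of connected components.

4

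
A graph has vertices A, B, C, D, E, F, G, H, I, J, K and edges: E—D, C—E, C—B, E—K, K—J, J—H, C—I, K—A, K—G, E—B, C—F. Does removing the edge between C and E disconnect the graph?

After removing C—E, the path C-B-E still connects them, so the edge is not a bridge.

No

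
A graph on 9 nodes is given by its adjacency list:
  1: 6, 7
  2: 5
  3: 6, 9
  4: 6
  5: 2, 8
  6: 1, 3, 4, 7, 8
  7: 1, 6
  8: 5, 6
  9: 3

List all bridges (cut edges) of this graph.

2-5, 3-6, 3-9, 4-6, 5-8, 6-8

The edges on the cycle 6-7-1-6 are not bridges since each lies on that cycle.
But removing 6-4 disconnects 6 from 4; removing 3-9 disconnects 3 from 9; removing 6-3 disconnects 6 from 3; removing 8-5 disconnects 8 from 5 — these are bridges.
In total 6 edges are bridges.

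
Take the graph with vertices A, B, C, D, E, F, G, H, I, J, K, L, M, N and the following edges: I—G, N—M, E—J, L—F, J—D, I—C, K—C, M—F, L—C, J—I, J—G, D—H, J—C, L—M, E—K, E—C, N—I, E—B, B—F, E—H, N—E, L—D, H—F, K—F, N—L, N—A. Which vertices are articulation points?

N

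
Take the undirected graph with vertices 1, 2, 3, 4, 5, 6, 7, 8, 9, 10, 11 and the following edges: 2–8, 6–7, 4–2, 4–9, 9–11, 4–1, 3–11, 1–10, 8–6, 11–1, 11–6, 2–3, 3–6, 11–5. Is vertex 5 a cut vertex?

No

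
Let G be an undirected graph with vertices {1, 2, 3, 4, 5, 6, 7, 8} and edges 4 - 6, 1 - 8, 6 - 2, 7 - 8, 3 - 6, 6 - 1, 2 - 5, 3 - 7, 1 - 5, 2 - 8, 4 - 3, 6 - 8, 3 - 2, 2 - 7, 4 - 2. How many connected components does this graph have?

Starting from 1 we can reach 1, 2, 3, 4, 5, 6, 7, 8. That is one component of size 8.
Total: 1 component.

1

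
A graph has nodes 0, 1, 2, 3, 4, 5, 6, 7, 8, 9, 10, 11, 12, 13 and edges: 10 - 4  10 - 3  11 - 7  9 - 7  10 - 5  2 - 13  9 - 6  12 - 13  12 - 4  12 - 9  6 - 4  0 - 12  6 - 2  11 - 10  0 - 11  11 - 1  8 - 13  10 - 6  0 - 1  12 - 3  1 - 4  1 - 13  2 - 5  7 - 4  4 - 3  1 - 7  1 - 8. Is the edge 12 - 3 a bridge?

After removing 12 - 3, the path 12-4-3 still connects them, so the edge is not a bridge.

No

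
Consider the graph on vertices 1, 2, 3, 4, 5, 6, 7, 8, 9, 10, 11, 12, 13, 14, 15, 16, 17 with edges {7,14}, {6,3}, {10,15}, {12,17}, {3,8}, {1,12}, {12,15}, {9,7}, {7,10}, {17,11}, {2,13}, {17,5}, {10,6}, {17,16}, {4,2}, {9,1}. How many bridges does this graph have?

10

The edges on the cycle 9-1-12-15-10-7-9 are not bridges since each lies on that cycle.
But removing 11-17 disconnects 11 from 17; removing 3-8 disconnects 3 from 8; removing 17-12 disconnects 17 from 12; removing 3-6 disconnects 3 from 6 — these are bridges.
In total 10 edges are bridges.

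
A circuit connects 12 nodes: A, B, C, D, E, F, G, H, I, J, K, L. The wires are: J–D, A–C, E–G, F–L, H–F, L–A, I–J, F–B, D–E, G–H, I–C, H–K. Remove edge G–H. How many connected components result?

1

G and H are still connected via G-E-D-J-I-C-A-L-F-H, so the component count stays at 1.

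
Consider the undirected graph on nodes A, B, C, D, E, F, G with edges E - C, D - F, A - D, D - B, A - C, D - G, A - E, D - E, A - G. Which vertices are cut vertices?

D

Removing D increases the component count from 1 to 3, so D is a cut vertex.
By contrast removing F leaves 1 component; it is not a cut vertex. No other vertex is a cut vertex either.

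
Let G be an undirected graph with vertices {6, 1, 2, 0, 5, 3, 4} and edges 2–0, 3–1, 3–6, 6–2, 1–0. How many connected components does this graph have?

3

4 is isolated — a component by itself.
5 is isolated — a component by itself.
Starting from 0 we can reach 0, 1, 2, 3, 6. That is one component of size 5.
Total: 3 components.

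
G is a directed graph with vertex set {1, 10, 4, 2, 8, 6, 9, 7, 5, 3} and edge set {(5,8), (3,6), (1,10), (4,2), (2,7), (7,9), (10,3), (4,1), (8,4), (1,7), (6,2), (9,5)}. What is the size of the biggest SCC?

{1, 2, 3, 4, 5, 6, 7, 8, 9, 10} are all mutually reachable — one SCC of size 10.
The largest has 10 vertices.

10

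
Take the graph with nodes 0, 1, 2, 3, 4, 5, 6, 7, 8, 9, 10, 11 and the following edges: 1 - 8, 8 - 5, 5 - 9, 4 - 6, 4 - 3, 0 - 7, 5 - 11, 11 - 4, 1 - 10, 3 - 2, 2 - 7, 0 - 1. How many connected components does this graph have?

1

Starting from 0 we can reach 0, 1, 2, 3, 4, 5, 6, 7, 8, 9, 10, 11. That is one component of size 12.
Total: 1 component.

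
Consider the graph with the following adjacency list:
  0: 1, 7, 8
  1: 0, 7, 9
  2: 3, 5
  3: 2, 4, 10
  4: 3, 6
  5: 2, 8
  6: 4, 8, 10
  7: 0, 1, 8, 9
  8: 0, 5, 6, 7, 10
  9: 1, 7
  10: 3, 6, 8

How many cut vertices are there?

Removing 8 increases the component count from 1 to 2, so 8 is a cut vertex.
By contrast removing 1 leaves 1 component; it is not a cut vertex. No other vertex is a cut vertex either.

1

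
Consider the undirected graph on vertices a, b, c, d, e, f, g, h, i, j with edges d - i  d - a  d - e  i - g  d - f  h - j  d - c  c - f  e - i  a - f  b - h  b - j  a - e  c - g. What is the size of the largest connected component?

7

Starting from b we can reach b, h, j. That is one component of size 3.
Starting from a we can reach a, c, d, e, f, g, i. That is one component of size 7.
The largest has 7 vertices.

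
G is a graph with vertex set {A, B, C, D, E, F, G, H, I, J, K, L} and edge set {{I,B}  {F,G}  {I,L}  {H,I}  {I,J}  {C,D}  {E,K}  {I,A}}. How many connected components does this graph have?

Starting from F we can reach F, G. That is one component of size 2.
Starting from E we can reach E, K. That is one component of size 2.
Starting from C we can reach C, D. That is one component of size 2.
Starting from A we can reach A, B, H, I, J, L. That is one component of size 6.
Total: 4 components.

4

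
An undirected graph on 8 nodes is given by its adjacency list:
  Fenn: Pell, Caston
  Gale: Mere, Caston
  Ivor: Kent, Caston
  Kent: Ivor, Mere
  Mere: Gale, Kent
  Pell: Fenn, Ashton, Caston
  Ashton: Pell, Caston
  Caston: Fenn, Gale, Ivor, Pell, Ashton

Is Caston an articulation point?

Yes

Deleting Caston raises the number of components from 1 to 2, so Caston is a cut vertex.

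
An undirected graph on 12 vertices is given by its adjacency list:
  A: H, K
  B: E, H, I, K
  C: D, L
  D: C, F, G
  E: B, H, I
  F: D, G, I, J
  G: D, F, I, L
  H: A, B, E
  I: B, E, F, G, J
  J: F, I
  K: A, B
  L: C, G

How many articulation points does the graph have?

1

Removing I increases the component count from 1 to 2, so I is a cut vertex.
By contrast removing K leaves 1 component; it is not a cut vertex. No other vertex is a cut vertex either.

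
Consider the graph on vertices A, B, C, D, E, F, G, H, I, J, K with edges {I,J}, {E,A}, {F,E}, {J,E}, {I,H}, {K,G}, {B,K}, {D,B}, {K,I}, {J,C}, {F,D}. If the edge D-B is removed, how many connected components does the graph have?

D and B are still connected via D-F-E-J-I-K-B, so the component count stays at 1.

1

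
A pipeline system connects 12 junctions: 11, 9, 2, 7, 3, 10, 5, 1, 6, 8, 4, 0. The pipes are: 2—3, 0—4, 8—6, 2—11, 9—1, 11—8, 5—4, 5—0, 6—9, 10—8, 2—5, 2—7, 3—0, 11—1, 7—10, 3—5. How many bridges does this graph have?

0

The edges on the cycle 2-7-10-8-6-9-1-11-2 are not bridges since each lies on that cycle.
Every edge lies on some cycle, so there are no bridges.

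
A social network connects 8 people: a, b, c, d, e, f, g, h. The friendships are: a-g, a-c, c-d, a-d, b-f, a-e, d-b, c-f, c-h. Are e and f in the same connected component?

From e we can reach a, b, c, d, e, f, g, h, which includes f.

Yes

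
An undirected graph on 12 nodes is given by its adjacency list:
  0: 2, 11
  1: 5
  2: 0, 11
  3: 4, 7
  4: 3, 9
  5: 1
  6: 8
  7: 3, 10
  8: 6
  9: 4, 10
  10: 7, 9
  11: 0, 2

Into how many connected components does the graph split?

Starting from 1 we can reach 1, 5. That is one component of size 2.
Starting from 6 we can reach 6, 8. That is one component of size 2.
Starting from 0 we can reach 0, 2, 11. That is one component of size 3.
Starting from 3 we can reach 3, 4, 7, 9, 10. That is one component of size 5.
Total: 4 components.

4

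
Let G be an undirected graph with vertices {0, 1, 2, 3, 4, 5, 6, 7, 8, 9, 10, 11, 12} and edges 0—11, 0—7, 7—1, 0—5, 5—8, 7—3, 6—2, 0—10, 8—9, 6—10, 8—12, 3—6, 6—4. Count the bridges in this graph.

8

The edges on the cycle 0-7-3-6-10-0 are not bridges since each lies on that cycle.
But removing 0—5 disconnects 0 from 5; removing 5—8 disconnects 5 from 8; removing 0—11 disconnects 0 from 11; removing 4—6 disconnects 4 from 6 — these are bridges.
In total 8 edges are bridges.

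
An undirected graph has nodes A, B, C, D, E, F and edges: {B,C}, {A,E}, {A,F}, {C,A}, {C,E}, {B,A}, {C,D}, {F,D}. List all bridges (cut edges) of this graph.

none

The edges on the cycle B-C-A-B are not bridges since each lies on that cycle.
Every edge lies on some cycle, so there are no bridges.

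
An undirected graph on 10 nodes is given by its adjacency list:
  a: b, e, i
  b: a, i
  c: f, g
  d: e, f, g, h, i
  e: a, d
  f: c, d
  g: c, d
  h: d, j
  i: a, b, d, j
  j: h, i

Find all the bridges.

none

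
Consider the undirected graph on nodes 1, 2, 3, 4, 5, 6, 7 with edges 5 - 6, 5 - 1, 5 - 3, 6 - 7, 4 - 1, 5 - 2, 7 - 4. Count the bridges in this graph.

2

The edges on the cycle 5-6-7-4-1-5 are not bridges since each lies on that cycle.
But removing 5 - 2 disconnects 5 from 2; removing 5 - 3 disconnects 5 from 3 — these are bridges.
That makes 2 bridges.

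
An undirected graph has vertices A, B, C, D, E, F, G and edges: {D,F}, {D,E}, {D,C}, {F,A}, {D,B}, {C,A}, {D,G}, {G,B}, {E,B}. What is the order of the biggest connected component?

Starting from A we can reach A, B, C, D, E, F, G. That is one component of size 7.
The largest has 7 vertices.

7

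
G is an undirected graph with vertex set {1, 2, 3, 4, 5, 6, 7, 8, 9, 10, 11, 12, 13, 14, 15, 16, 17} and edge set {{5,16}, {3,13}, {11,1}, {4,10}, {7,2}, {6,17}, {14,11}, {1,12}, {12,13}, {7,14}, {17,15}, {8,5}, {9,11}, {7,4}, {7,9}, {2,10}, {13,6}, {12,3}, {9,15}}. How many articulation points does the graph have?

Removing 5 increases the component count from 2 to 3, so 5 is a cut vertex.
Removing 7 increases the component count from 2 to 3, so 7 is a cut vertex.
By contrast removing 10 leaves 2 components; it is not a cut vertex. No other vertex is a cut vertex either.

2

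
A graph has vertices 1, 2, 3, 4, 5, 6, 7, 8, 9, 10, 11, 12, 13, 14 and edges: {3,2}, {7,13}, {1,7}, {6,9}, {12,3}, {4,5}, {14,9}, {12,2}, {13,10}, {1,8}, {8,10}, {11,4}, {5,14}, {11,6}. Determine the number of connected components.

Starting from 2 we can reach 2, 3, 12. That is one component of size 3.
Starting from 1 we can reach 1, 7, 8, 10, 13. That is one component of size 5.
Starting from 4 we can reach 4, 5, 6, 9, 11, 14. That is one component of size 6.
Total: 3 components.

3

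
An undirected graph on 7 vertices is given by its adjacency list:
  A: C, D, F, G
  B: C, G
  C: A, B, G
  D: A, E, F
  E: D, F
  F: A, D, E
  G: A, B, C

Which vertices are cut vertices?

A

Removing A increases the component count from 1 to 2, so A is a cut vertex.
By contrast removing C leaves 1 component; it is not a cut vertex. No other vertex is a cut vertex either.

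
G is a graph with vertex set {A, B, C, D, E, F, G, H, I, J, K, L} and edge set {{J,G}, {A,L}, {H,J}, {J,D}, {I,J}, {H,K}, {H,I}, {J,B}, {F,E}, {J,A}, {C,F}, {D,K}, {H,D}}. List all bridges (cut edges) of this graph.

A-J, A-L, B-J, C-F, E-F, G-J

The edges on the cycle H-I-J-H are not bridges since each lies on that cycle.
But removing A - L disconnects A from L; removing C - F disconnects C from F; removing B - J disconnects B from J; removing G - J disconnects G from J — these are bridges.
In total 6 edges are bridges.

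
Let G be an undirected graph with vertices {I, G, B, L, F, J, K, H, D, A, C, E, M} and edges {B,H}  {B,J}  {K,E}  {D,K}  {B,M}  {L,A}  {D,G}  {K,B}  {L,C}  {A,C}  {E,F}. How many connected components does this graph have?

3

I is isolated — a component by itself.
Starting from A we can reach A, C, L. That is one component of size 3.
Starting from B we can reach B, D, E, F, G, H, J, K, M. That is one component of size 9.
Total: 3 components.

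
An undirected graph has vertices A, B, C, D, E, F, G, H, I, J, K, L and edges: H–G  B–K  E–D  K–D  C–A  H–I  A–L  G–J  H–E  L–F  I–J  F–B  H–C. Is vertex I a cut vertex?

Deleting I leaves 1 component (was 1) (its neighbors H, J remain connected to each other), so I is not a cut vertex.

No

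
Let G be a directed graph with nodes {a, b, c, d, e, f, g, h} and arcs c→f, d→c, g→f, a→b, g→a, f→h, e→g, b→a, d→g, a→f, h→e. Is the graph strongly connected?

There is no directed path from g to c, so the graph is not strongly connected.

No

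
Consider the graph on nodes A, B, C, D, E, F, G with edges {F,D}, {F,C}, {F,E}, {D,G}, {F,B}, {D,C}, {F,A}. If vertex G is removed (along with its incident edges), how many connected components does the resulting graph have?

1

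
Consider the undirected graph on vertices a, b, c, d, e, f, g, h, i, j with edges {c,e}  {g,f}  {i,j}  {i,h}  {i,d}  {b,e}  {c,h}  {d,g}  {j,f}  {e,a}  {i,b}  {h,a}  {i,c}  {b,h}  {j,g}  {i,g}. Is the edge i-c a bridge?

After removing i-c, the path i-h-c still connects them, so the edge is not a bridge.

No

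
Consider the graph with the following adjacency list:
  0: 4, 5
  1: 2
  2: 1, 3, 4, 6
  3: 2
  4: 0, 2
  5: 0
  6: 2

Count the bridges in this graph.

6

removing 4-0 disconnects 4 from 0; removing 2-1 disconnects 2 from 1; removing 2-4 disconnects 2 from 4; removing 2-3 disconnects 2 from 3 — these are bridges.
In total 6 edges are bridges.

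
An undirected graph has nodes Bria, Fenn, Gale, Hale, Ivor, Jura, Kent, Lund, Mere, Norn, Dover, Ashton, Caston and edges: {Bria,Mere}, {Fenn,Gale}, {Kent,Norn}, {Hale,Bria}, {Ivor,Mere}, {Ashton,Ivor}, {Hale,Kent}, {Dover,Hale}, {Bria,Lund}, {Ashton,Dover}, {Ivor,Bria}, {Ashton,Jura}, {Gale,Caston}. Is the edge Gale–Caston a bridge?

Removing Gale–Caston leaves no path between Gale and Caston: the component count goes from 2 to 3. So it is a bridge.

Yes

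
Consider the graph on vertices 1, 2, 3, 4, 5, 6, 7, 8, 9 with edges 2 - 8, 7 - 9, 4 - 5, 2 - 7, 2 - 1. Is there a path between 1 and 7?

Yes

From 1 we can reach 1, 2, 7, 8, 9, which includes 7.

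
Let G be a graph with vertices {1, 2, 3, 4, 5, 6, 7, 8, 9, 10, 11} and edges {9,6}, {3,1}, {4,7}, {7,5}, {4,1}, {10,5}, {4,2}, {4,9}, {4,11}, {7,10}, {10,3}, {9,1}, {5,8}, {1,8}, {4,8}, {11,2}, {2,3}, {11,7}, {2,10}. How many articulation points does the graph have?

1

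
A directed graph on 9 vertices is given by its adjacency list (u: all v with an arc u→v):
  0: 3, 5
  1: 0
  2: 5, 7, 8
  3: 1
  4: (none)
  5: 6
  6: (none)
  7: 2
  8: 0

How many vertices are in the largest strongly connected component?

3

{0, 1, 3} are all mutually reachable — one SCC of size 3.
{2, 7} are all mutually reachable — one SCC of size 2.
{4} is an SCC by itself.
{6} is an SCC by itself.
{8} is an SCC by itself.
(and 1 more singleton SCC)
The largest has 3 vertices.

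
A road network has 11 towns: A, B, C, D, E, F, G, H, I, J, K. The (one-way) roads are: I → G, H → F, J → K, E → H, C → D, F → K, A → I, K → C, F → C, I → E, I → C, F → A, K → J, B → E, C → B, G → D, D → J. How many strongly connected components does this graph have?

1

{A, B, C, D, E, F, G, H, I, J, K} are all mutually reachable — one SCC of size 11.
That gives 1 strongly connected component.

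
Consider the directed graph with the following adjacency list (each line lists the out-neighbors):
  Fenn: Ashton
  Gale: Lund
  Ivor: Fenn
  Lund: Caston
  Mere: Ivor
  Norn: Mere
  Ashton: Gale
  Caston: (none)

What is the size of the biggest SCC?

1

{Lund} is an SCC by itself.
{Ashton} is an SCC by itself.
{Ivor} is an SCC by itself.
{Fenn} is an SCC by itself.
{Mere} is an SCC by itself.
(and 3 more singleton SCCs)
The largest has 1 vertex.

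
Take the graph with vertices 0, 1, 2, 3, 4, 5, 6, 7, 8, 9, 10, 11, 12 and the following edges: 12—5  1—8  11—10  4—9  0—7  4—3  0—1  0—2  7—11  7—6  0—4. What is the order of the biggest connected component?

11

Starting from 5 we can reach 5, 12. That is one component of size 2.
Starting from 0 we can reach 0, 1, 2, 3, 4, 6, 7, 8, 9, 10, 11. That is one component of size 11.
The largest has 11 vertices.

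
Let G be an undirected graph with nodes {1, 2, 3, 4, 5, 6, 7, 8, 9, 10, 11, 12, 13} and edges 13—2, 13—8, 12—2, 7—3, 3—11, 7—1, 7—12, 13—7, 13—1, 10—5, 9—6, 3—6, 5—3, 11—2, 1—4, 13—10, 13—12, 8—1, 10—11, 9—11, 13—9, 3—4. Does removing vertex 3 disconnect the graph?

No

Deleting 3 leaves 1 component (was 1) (its neighbors 4, 5, 6, 7, 11 remain connected to each other), so 3 is not a cut vertex.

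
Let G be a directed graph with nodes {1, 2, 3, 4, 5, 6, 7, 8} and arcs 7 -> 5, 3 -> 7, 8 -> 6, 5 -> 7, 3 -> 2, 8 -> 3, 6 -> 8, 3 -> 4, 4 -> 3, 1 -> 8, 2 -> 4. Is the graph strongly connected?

There is no directed path from 4 to 8, so the graph is not strongly connected.

No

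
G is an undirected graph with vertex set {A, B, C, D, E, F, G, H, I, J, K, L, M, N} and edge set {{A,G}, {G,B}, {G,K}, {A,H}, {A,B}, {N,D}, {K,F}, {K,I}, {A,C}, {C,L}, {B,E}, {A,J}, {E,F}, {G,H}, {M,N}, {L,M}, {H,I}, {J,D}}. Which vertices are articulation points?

A

Removing A increases the component count from 1 to 2, so A is a cut vertex.
By contrast removing G leaves 1 component; it is not a cut vertex. No other vertex is a cut vertex either.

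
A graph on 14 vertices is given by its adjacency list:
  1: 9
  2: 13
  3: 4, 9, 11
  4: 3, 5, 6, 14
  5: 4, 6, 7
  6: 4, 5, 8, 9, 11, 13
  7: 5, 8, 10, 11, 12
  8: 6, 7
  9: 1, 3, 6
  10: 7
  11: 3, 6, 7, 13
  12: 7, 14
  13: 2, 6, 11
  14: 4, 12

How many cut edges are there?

The edges on the cycle 6-9-3-11-13-6 are not bridges since each lies on that cycle.
But removing 9-1 disconnects 9 from 1; removing 7-10 disconnects 7 from 10; removing 13-2 disconnects 13 from 2 — these are bridges.
That makes 3 bridges.

3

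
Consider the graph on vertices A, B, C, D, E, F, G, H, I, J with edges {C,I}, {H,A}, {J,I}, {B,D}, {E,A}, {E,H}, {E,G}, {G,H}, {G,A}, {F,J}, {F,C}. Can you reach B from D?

Yes

From D we can reach B, D, which includes B.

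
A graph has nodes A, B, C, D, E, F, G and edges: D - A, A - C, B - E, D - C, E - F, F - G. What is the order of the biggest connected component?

4

Starting from A we can reach A, C, D. That is one component of size 3.
Starting from B we can reach B, E, F, G. That is one component of size 4.
The largest has 4 vertices.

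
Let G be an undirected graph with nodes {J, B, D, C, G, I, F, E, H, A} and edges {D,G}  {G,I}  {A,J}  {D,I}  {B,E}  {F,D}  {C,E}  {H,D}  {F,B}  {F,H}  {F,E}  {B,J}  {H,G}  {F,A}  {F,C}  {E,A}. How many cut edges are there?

0

The edges on the cycle F-H-G-I-D-F are not bridges since each lies on that cycle.
Every edge lies on some cycle, so there are no bridges.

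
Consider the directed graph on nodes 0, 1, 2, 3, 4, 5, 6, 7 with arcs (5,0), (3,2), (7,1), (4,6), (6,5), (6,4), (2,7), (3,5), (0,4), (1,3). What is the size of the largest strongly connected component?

4

{1, 2, 3, 7} are all mutually reachable — one SCC of size 4.
{0, 4, 5, 6} are all mutually reachable — one SCC of size 4.
The largest has 4 vertices.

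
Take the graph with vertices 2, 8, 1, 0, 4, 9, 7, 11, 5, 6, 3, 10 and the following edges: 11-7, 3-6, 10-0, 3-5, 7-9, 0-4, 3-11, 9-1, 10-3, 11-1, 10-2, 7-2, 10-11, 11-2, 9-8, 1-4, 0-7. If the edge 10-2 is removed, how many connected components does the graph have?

10 and 2 are still connected via 10-11-2, so the component count stays at 1.

1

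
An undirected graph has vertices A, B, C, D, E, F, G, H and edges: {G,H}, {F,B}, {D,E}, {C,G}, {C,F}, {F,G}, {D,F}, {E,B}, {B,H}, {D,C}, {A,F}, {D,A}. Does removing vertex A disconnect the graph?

No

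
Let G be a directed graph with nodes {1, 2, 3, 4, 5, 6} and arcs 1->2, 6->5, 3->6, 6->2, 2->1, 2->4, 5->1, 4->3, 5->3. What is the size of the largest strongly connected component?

6

{1, 2, 3, 4, 5, 6} are all mutually reachable — one SCC of size 6.
The largest has 6 vertices.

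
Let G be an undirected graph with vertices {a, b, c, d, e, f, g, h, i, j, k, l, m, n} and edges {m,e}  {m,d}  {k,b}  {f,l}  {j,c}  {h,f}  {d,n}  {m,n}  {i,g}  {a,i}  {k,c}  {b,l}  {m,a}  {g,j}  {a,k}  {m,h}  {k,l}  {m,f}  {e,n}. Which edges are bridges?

The edges on the cycle a-i-g-j-c-k-a are not bridges since each lies on that cycle.
Every edge lies on some cycle, so there are no bridges.

none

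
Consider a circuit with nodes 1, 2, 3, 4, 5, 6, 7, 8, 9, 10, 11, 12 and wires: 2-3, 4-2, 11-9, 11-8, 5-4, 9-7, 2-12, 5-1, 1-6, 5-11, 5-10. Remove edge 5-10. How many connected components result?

2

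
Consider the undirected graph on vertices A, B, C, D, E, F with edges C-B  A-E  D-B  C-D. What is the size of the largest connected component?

3

F is isolated — a component by itself.
Starting from A we can reach A, E. That is one component of size 2.
Starting from B we can reach B, C, D. That is one component of size 3.
The largest has 3 vertices.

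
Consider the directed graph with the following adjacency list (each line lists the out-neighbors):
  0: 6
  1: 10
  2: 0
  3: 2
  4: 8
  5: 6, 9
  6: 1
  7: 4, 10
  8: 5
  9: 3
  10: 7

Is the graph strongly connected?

From 9 we can reach every vertex (0, 1, 2, 3, 4, 5, 6, 7, 8, 9, 10), and every vertex can reach 9 (0, 1, 2, 3, 4, 5, 6, 7, 8, 9, 10). So the whole graph is one strongly connected component.

Yes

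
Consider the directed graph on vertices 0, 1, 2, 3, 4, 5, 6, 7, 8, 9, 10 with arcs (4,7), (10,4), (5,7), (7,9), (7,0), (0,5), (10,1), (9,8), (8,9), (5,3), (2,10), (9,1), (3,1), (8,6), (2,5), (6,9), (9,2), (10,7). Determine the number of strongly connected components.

{0, 2, 4, 5, 6, 7, 8, 9, 10} are all mutually reachable — one SCC of size 9.
{1} is an SCC by itself.
{3} is an SCC by itself.
That gives 3 strongly connected components.

3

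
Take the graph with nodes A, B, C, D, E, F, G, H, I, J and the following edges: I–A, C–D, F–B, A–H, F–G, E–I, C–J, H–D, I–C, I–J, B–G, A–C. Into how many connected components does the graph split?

2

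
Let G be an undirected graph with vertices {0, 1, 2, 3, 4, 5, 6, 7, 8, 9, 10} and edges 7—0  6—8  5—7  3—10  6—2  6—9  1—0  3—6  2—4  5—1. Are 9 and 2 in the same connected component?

From 9 we can reach 2, 3, 4, 6, 8, 9, 10, which includes 2.

Yes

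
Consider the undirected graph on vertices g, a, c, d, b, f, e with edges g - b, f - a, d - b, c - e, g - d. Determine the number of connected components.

3

Starting from c we can reach c, e. That is one component of size 2.
Starting from a we can reach a, f. That is one component of size 2.
Starting from b we can reach b, d, g. That is one component of size 3.
Total: 3 components.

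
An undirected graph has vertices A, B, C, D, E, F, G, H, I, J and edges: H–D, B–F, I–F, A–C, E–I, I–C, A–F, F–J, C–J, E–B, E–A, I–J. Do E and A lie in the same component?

From E we can reach A, B, C, E, F, I, J, which includes A.

Yes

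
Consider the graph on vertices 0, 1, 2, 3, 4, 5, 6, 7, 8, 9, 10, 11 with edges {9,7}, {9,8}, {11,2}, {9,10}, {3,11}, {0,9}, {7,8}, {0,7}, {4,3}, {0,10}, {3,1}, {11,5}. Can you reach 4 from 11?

From 11 we can reach 1, 2, 3, 4, 5, 11, which includes 4.

Yes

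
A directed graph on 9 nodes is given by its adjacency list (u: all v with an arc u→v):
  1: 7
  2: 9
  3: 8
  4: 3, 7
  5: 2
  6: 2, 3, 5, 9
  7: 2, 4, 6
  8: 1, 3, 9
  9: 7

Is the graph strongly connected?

Yes

From 5 we can reach every vertex (1, 2, 3, 4, 5, 6, 7, 8, 9), and every vertex can reach 5 (1, 2, 3, 4, 5, 6, 7, 8, 9). So the whole graph is one strongly connected component.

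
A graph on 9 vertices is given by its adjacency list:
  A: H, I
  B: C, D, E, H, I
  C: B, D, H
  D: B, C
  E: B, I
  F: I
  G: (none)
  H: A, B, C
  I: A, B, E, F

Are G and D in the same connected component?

The component containing G is {G}, and D is not in it.

No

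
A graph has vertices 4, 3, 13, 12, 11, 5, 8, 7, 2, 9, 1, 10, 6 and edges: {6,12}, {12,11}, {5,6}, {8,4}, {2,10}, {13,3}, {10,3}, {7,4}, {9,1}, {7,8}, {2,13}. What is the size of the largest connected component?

Starting from 1 we can reach 1, 9. That is one component of size 2.
Starting from 4 we can reach 4, 7, 8. That is one component of size 3.
Starting from 5 we can reach 5, 6, 11, 12. That is one component of size 4.
Starting from 2 we can reach 2, 3, 10, 13. That is one component of size 4.
The largest has 4 vertices.

4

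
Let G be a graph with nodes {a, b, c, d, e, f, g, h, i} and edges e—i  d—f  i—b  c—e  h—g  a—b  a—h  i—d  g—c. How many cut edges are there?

The edges on the cycle a-h-g-c-e-i-b-a are not bridges since each lies on that cycle.
But removing i—d disconnects i from d; removing f—d disconnects f from d — these are bridges.
That makes 2 bridges.

2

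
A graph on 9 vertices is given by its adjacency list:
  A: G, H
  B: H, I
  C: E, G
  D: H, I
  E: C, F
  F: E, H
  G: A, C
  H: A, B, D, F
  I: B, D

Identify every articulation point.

Removing H increases the component count from 1 to 2, so H is a cut vertex.
By contrast removing I leaves 1 component; it is not a cut vertex. No other vertex is a cut vertex either.

H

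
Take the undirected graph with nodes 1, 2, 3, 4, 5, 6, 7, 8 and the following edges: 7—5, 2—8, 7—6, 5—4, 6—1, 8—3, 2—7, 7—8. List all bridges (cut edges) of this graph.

1-6, 3-8, 4-5, 5-7, 6-7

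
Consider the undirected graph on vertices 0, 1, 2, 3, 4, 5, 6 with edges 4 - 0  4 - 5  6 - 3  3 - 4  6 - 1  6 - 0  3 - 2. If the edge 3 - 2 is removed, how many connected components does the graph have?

Before removal there is 1 component.
3 - 2 is a bridge — removing it separates 3's side from 2's side.
After removal: 2 components.

2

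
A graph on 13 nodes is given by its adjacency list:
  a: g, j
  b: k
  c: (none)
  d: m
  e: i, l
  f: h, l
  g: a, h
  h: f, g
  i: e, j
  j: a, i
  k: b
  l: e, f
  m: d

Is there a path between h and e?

Yes

From h we can reach a, e, f, g, h, i, j, l, which includes e.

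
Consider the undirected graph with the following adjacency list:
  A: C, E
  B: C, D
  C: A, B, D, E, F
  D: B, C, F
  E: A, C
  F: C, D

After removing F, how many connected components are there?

1

With F gone, the remaining components are: {A, B, C, D, E}.
That is 1 component.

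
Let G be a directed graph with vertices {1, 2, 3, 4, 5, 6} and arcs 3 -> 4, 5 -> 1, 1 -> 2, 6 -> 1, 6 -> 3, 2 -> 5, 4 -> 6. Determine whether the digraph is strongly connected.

No

There is no directed path from 2 to 3, so the graph is not strongly connected.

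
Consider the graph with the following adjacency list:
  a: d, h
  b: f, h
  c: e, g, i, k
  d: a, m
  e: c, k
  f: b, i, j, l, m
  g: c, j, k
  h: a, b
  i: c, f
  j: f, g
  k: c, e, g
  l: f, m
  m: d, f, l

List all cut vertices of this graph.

Removing f increases the component count from 1 to 2, so f is a cut vertex.
By contrast removing i leaves 1 component; it is not a cut vertex. No other vertex is a cut vertex either.

f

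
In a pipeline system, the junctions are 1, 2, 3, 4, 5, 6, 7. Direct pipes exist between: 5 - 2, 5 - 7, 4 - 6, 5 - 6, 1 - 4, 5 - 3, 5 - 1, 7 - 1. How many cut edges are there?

2

The edges on the cycle 5-7-1-4-6-5 are not bridges since each lies on that cycle.
But removing 5 - 2 disconnects 5 from 2; removing 5 - 3 disconnects 5 from 3 — these are bridges.
That makes 2 bridges.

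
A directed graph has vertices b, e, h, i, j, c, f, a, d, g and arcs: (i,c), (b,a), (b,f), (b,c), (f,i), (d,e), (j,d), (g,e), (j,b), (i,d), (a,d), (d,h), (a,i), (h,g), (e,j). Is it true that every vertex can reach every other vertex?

No

There is no directed path from c to g, so the graph is not strongly connected.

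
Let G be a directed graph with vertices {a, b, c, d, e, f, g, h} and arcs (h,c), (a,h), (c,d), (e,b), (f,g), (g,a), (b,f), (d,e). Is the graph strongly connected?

From f we can reach every vertex (a, b, c, d, e, f, g, h), and every vertex can reach f (a, b, c, d, e, f, g, h). So the whole graph is one strongly connected component.

Yes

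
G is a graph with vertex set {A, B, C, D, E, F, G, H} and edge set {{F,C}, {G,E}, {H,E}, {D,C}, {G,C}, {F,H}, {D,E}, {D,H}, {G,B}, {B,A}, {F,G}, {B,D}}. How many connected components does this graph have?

1

Starting from A we can reach A, B, C, D, E, F, G, H. That is one component of size 8.
Total: 1 component.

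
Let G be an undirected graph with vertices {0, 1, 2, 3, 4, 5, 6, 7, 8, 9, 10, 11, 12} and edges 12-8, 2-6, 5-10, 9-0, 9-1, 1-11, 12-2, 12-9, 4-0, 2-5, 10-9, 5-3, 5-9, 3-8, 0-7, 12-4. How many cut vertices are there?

Removing 0 increases the component count from 1 to 2, so 0 is a cut vertex.
Removing 1 increases the component count from 1 to 2, so 1 is a cut vertex.
Removing 2 increases the component count from 1 to 2, so 2 is a cut vertex.
Likewise 9 is a cut vertex.
By contrast removing 7 leaves 1 component; it is not a cut vertex. No other vertex is a cut vertex either.

4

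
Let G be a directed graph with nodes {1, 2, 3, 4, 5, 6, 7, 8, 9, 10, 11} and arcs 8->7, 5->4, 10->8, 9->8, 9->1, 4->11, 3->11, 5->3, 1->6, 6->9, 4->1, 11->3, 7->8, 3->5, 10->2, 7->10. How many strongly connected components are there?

{3, 4, 5, 11} are all mutually reachable — one SCC of size 4.
{1, 6, 9} are all mutually reachable — one SCC of size 3.
{7, 8, 10} are all mutually reachable — one SCC of size 3.
{2} is an SCC by itself.
That gives 4 strongly connected components.

4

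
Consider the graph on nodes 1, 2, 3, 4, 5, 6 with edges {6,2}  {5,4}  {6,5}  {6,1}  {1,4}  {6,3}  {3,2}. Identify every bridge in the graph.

none

The edges on the cycle 6-3-2-6 are not bridges since each lies on that cycle.
Every edge lies on some cycle, so there are no bridges.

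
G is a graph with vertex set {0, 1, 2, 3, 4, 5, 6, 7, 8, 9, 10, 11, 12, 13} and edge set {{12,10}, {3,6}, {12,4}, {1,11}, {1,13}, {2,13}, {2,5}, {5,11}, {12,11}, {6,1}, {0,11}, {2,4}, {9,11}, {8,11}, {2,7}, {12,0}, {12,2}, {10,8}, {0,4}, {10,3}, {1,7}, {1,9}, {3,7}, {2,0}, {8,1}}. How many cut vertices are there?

Removing 7, for instance, still leaves 1 component. No single vertex removal increases the component count — the graph has no articulation points.

0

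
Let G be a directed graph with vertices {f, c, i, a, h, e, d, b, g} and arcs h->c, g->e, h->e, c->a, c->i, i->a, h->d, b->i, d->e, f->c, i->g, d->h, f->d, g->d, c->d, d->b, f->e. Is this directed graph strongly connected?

No

There is no directed path from c to f, so the graph is not strongly connected.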